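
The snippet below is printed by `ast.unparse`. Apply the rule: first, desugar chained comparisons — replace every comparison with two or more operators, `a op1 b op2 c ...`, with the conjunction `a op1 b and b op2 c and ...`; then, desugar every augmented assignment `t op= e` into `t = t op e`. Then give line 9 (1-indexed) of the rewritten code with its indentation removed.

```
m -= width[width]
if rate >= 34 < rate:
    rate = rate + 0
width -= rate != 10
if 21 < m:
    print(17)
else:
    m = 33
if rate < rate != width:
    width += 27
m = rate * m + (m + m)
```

Transformed code:
m = m - width[width]
if rate >= 34 and 34 < rate:
    rate = rate + 0
width = width - (rate != 10)
if 21 < m:
    print(17)
else:
    m = 33
if rate < rate and rate != width:
    width = width + 27
m = rate * m + (m + m)

if rate < rate and rate != width:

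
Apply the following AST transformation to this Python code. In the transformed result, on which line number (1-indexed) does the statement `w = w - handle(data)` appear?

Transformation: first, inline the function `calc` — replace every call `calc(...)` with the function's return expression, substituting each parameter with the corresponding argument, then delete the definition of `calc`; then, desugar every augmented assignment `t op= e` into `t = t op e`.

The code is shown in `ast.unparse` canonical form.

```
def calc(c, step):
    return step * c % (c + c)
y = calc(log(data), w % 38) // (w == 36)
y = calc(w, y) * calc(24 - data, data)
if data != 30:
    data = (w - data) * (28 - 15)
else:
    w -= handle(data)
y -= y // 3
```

Transformed code:
y = w % 38 * log(data) % (log(data) + log(data)) // (w == 36)
y = y * w % (w + w) * (data * (24 - data) % (24 - data + (24 - data)))
if data != 30:
    data = (w - data) * (28 - 15)
else:
    w = w - handle(data)
y = y - y // 3

6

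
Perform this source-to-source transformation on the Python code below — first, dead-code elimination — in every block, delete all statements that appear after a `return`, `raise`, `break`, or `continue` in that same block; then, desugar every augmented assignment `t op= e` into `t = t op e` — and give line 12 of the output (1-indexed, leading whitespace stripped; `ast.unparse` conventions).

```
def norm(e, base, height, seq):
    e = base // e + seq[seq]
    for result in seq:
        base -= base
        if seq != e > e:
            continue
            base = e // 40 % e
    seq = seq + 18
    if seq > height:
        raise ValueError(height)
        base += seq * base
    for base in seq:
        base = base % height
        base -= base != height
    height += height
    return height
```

base = base - (base != height)

Transformed code:
def norm(e, base, height, seq):
    e = base // e + seq[seq]
    for result in seq:
        base = base - base
        if seq != e > e:
            continue
    seq = seq + 18
    if seq > height:
        raise ValueError(height)
    for base in seq:
        base = base % height
        base = base - (base != height)
    height = height + height
    return height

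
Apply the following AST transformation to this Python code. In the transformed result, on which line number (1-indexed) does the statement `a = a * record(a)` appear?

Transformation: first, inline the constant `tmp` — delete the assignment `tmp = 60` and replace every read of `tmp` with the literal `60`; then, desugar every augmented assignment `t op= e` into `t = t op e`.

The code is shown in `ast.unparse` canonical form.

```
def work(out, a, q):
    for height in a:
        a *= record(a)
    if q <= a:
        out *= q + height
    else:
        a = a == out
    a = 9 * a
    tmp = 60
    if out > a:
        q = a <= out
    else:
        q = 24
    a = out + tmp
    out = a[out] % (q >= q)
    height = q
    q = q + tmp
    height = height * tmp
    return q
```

3

Transformed code:
def work(out, a, q):
    for height in a:
        a = a * record(a)
    if q <= a:
        out = out * (q + height)
    else:
        a = a == out
    a = 9 * a
    if out > a:
        q = a <= out
    else:
        q = 24
    a = out + 60
    out = a[out] % (q >= q)
    height = q
    q = q + 60
    height = height * 60
    return q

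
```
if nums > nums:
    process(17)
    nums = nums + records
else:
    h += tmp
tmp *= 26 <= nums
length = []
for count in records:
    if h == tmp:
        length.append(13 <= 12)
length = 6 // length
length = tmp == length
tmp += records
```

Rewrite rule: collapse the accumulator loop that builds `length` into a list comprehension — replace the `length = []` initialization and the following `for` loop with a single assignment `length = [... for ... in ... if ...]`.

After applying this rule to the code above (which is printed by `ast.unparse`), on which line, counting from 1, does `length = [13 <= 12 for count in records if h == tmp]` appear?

7

Transformed code:
if nums > nums:
    process(17)
    nums = nums + records
else:
    h += tmp
tmp *= 26 <= nums
length = [13 <= 12 for count in records if h == tmp]
length = 6 // length
length = tmp == length
tmp += records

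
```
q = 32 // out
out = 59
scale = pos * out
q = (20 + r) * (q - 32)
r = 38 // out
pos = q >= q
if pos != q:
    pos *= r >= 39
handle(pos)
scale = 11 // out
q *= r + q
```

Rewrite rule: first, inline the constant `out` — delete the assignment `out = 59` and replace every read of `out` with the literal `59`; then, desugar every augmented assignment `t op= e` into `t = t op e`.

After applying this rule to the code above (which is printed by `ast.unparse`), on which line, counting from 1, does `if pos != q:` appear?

6

Transformed code:
q = 32 // 59
scale = pos * 59
q = (20 + r) * (q - 32)
r = 38 // 59
pos = q >= q
if pos != q:
    pos = pos * (r >= 39)
handle(pos)
scale = 11 // 59
q = q * (r + q)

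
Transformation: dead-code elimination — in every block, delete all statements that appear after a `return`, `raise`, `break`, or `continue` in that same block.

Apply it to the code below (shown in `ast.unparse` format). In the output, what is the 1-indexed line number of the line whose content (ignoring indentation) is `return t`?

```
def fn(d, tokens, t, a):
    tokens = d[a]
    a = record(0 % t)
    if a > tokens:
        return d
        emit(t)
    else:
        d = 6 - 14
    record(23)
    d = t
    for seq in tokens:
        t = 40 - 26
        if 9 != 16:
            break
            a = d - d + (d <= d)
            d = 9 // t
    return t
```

14

Transformed code:
def fn(d, tokens, t, a):
    tokens = d[a]
    a = record(0 % t)
    if a > tokens:
        return d
    else:
        d = 6 - 14
    record(23)
    d = t
    for seq in tokens:
        t = 40 - 26
        if 9 != 16:
            break
    return t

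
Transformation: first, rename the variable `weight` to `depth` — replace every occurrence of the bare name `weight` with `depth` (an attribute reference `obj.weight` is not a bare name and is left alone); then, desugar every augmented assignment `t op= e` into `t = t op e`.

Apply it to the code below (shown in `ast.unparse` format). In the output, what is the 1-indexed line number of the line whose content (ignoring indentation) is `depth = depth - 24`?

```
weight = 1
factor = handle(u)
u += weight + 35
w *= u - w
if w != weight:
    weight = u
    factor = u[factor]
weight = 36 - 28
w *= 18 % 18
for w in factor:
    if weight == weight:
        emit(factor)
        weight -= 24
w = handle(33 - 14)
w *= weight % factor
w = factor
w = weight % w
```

Transformed code:
depth = 1
factor = handle(u)
u = u + (depth + 35)
w = w * (u - w)
if w != depth:
    depth = u
    factor = u[factor]
depth = 36 - 28
w = w * (18 % 18)
for w in factor:
    if depth == depth:
        emit(factor)
        depth = depth - 24
w = handle(33 - 14)
w = w * (depth % factor)
w = factor
w = depth % w

13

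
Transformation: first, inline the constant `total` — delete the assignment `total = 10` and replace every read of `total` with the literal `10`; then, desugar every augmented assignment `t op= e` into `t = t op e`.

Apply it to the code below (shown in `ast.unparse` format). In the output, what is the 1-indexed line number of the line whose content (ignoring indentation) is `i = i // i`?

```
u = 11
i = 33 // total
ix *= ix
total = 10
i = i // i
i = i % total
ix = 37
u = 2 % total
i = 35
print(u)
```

4

Transformed code:
u = 11
i = 33 // 10
ix = ix * ix
i = i // i
i = i % 10
ix = 37
u = 2 % 10
i = 35
print(u)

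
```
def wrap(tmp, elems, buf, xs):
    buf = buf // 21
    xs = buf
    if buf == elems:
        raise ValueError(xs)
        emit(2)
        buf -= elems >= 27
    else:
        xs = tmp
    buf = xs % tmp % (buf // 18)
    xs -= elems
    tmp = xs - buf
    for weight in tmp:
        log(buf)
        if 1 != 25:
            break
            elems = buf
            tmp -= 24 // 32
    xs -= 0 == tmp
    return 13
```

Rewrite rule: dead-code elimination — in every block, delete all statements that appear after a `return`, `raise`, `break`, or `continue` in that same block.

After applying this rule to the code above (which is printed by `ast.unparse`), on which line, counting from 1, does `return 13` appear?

Transformed code:
def wrap(tmp, elems, buf, xs):
    buf = buf // 21
    xs = buf
    if buf == elems:
        raise ValueError(xs)
    else:
        xs = tmp
    buf = xs % tmp % (buf // 18)
    xs -= elems
    tmp = xs - buf
    for weight in tmp:
        log(buf)
        if 1 != 25:
            break
    xs -= 0 == tmp
    return 13

16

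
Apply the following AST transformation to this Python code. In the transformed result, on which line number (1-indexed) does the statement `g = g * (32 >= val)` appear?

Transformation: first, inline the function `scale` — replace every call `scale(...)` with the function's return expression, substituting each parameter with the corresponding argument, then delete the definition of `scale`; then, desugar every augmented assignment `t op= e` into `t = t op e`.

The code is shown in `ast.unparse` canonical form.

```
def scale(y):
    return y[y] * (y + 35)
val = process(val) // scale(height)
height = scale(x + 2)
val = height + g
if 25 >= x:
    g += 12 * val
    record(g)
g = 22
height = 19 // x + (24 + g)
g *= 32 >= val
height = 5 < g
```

9

Transformed code:
val = process(val) // (height[height] * (height + 35))
height = (x + 2)[x + 2] * (x + 2 + 35)
val = height + g
if 25 >= x:
    g = g + 12 * val
    record(g)
g = 22
height = 19 // x + (24 + g)
g = g * (32 >= val)
height = 5 < g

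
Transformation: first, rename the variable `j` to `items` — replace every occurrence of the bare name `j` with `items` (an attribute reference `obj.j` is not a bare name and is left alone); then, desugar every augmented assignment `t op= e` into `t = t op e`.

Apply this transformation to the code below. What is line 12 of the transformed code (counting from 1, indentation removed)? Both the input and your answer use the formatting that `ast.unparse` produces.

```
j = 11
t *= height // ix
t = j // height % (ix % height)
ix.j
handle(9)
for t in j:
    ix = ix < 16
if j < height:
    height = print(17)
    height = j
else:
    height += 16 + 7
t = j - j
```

height = height + (16 + 7)

Transformed code:
items = 11
t = t * (height // ix)
t = items // height % (ix % height)
ix.j
handle(9)
for t in items:
    ix = ix < 16
if items < height:
    height = print(17)
    height = items
else:
    height = height + (16 + 7)
t = items - items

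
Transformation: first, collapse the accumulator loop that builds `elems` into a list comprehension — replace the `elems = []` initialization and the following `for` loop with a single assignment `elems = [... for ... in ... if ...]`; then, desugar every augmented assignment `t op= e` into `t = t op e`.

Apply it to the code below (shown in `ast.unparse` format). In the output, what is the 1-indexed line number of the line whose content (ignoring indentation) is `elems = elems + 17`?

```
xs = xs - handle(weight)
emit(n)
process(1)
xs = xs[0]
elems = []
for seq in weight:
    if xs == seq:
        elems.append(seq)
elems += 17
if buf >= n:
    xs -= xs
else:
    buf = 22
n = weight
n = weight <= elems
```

Transformed code:
xs = xs - handle(weight)
emit(n)
process(1)
xs = xs[0]
elems = [seq for seq in weight if xs == seq]
elems = elems + 17
if buf >= n:
    xs = xs - xs
else:
    buf = 22
n = weight
n = weight <= elems

6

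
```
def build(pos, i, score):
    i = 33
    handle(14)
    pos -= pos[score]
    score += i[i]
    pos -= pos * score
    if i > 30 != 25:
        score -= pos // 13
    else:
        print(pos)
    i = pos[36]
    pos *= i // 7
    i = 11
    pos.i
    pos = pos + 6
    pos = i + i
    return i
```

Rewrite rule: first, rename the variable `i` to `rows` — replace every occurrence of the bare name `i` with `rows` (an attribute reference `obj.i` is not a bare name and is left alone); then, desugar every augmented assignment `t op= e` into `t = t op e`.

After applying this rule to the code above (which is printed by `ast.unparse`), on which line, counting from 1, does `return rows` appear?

Transformed code:
def build(pos, rows, score):
    rows = 33
    handle(14)
    pos = pos - pos[score]
    score = score + rows[rows]
    pos = pos - pos * score
    if rows > 30 != 25:
        score = score - pos // 13
    else:
        print(pos)
    rows = pos[36]
    pos = pos * (rows // 7)
    rows = 11
    pos.i
    pos = pos + 6
    pos = rows + rows
    return rows

17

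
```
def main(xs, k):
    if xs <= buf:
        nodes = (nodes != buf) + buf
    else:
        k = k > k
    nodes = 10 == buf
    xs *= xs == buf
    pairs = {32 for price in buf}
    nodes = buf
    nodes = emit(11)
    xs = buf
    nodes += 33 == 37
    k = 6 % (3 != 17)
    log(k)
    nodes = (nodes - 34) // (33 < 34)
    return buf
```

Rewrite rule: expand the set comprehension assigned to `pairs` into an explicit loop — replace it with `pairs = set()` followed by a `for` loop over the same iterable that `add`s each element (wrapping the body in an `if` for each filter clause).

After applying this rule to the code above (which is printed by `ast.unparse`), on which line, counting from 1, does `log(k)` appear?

Transformed code:
def main(xs, k):
    if xs <= buf:
        nodes = (nodes != buf) + buf
    else:
        k = k > k
    nodes = 10 == buf
    xs *= xs == buf
    pairs = set()
    for price in buf:
        pairs.add(32)
    nodes = buf
    nodes = emit(11)
    xs = buf
    nodes += 33 == 37
    k = 6 % (3 != 17)
    log(k)
    nodes = (nodes - 34) // (33 < 34)
    return buf

16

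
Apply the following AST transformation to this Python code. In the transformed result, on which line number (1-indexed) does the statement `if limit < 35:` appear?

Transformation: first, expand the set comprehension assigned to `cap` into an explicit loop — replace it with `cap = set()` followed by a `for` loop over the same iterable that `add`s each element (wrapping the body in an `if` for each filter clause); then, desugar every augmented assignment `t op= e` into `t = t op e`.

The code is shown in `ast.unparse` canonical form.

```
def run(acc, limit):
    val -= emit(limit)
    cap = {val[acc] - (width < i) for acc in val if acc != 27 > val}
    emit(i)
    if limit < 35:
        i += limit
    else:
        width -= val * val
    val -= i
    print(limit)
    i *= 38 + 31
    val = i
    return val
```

Transformed code:
def run(acc, limit):
    val = val - emit(limit)
    cap = set()
    for acc in val:
        if acc != 27 > val:
            cap.add(val[acc] - (width < i))
    emit(i)
    if limit < 35:
        i = i + limit
    else:
        width = width - val * val
    val = val - i
    print(limit)
    i = i * (38 + 31)
    val = i
    return val

8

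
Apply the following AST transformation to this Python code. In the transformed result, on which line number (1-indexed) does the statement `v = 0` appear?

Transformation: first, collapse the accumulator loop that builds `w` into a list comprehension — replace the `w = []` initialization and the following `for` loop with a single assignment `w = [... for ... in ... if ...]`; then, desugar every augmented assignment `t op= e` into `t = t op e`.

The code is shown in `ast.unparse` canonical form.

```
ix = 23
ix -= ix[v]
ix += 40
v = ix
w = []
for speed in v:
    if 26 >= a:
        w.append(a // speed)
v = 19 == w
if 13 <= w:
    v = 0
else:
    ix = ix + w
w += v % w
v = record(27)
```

Transformed code:
ix = 23
ix = ix - ix[v]
ix = ix + 40
v = ix
w = [a // speed for speed in v if 26 >= a]
v = 19 == w
if 13 <= w:
    v = 0
else:
    ix = ix + w
w = w + v % w
v = record(27)

8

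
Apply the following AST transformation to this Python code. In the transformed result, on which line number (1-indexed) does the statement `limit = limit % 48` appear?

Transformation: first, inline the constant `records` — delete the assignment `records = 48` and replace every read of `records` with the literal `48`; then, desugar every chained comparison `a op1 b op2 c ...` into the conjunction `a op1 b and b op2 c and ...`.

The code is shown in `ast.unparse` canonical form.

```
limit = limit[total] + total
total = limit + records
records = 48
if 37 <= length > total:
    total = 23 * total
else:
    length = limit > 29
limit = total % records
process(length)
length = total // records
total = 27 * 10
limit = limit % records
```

11

Transformed code:
limit = limit[total] + total
total = limit + 48
if 37 <= length and length > total:
    total = 23 * total
else:
    length = limit > 29
limit = total % 48
process(length)
length = total // 48
total = 27 * 10
limit = limit % 48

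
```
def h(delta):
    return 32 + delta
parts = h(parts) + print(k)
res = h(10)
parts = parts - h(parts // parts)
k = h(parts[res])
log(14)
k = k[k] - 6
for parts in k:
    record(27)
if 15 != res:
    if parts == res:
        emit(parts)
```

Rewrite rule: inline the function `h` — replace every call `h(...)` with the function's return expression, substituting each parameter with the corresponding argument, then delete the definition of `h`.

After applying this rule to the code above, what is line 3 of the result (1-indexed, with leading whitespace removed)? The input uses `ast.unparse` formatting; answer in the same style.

parts = parts - (32 + parts // parts)

Transformed code:
parts = 32 + parts + print(k)
res = 32 + 10
parts = parts - (32 + parts // parts)
k = 32 + parts[res]
log(14)
k = k[k] - 6
for parts in k:
    record(27)
if 15 != res:
    if parts == res:
        emit(parts)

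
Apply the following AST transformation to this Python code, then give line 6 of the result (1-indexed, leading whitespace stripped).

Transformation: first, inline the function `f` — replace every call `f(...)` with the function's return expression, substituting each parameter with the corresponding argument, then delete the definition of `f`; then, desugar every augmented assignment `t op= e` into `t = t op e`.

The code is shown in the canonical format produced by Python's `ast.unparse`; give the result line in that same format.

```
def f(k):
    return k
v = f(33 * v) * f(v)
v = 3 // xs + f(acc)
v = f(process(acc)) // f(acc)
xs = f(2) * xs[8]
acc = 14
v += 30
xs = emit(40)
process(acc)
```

v = v + 30

Transformed code:
v = 33 * v * v
v = 3 // xs + acc
v = process(acc) // acc
xs = 2 * xs[8]
acc = 14
v = v + 30
xs = emit(40)
process(acc)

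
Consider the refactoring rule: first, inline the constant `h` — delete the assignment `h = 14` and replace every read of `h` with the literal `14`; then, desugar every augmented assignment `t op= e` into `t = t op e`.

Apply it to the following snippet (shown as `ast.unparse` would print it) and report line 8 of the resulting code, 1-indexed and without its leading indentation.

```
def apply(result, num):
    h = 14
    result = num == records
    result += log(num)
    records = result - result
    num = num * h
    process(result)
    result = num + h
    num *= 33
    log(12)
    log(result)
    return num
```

num = num * 33

Transformed code:
def apply(result, num):
    result = num == records
    result = result + log(num)
    records = result - result
    num = num * 14
    process(result)
    result = num + 14
    num = num * 33
    log(12)
    log(result)
    return num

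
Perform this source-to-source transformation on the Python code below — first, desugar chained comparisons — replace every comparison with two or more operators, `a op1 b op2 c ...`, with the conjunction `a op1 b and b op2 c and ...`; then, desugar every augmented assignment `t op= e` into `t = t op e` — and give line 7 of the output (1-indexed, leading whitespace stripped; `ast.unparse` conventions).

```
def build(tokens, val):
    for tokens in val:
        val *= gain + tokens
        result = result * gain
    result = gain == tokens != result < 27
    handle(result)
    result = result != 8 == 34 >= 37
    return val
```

Transformed code:
def build(tokens, val):
    for tokens in val:
        val = val * (gain + tokens)
        result = result * gain
    result = gain == tokens and tokens != result and (result < 27)
    handle(result)
    result = result != 8 and 8 == 34 and (34 >= 37)
    return val

result = result != 8 and 8 == 34 and (34 >= 37)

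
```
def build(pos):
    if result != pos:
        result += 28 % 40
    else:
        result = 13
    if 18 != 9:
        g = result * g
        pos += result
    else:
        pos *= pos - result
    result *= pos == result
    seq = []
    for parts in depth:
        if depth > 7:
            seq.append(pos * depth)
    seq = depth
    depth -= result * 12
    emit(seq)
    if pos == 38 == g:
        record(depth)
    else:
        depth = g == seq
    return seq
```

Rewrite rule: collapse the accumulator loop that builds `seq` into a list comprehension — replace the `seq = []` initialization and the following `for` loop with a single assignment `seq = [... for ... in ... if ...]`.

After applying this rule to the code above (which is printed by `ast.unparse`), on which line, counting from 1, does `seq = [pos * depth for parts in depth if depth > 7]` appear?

Transformed code:
def build(pos):
    if result != pos:
        result += 28 % 40
    else:
        result = 13
    if 18 != 9:
        g = result * g
        pos += result
    else:
        pos *= pos - result
    result *= pos == result
    seq = [pos * depth for parts in depth if depth > 7]
    seq = depth
    depth -= result * 12
    emit(seq)
    if pos == 38 == g:
        record(depth)
    else:
        depth = g == seq
    return seq

12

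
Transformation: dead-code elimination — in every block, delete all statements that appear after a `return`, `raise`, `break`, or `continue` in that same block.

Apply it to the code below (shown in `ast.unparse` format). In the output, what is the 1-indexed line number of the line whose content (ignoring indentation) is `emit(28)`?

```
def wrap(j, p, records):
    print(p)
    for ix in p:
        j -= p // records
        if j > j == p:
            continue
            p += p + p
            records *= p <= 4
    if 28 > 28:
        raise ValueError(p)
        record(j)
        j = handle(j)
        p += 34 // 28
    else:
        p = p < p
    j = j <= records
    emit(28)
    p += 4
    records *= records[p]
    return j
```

Transformed code:
def wrap(j, p, records):
    print(p)
    for ix in p:
        j -= p // records
        if j > j == p:
            continue
    if 28 > 28:
        raise ValueError(p)
    else:
        p = p < p
    j = j <= records
    emit(28)
    p += 4
    records *= records[p]
    return j

12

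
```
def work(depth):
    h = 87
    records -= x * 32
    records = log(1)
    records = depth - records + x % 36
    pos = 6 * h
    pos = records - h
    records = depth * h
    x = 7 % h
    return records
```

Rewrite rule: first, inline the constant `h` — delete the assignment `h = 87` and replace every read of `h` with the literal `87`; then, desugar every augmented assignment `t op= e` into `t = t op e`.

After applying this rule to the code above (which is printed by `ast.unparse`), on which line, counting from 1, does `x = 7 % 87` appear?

8

Transformed code:
def work(depth):
    records = records - x * 32
    records = log(1)
    records = depth - records + x % 36
    pos = 6 * 87
    pos = records - 87
    records = depth * 87
    x = 7 % 87
    return records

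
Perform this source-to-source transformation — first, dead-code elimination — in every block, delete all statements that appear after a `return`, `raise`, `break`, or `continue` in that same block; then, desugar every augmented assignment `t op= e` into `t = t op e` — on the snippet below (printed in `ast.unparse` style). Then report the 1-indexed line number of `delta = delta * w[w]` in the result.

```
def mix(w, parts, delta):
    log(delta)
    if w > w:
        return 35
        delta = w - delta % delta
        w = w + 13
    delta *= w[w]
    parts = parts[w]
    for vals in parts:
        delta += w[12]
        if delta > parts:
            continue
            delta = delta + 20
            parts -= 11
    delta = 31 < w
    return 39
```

Transformed code:
def mix(w, parts, delta):
    log(delta)
    if w > w:
        return 35
    delta = delta * w[w]
    parts = parts[w]
    for vals in parts:
        delta = delta + w[12]
        if delta > parts:
            continue
    delta = 31 < w
    return 39

5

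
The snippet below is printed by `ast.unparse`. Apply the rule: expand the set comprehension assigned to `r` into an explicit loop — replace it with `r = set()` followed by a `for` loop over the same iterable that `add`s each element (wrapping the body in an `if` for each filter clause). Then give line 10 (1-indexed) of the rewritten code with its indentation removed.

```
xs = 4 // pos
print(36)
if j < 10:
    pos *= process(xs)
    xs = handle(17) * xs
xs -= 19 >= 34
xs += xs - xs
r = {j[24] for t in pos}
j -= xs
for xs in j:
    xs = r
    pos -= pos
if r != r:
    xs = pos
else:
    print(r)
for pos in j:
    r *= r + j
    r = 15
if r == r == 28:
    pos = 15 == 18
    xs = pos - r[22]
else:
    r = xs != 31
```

r.add(j[24])

Transformed code:
xs = 4 // pos
print(36)
if j < 10:
    pos *= process(xs)
    xs = handle(17) * xs
xs -= 19 >= 34
xs += xs - xs
r = set()
for t in pos:
    r.add(j[24])
j -= xs
for xs in j:
    xs = r
    pos -= pos
if r != r:
    xs = pos
else:
    print(r)
for pos in j:
    r *= r + j
    r = 15
if r == r == 28:
    pos = 15 == 18
    xs = pos - r[22]
else:
    r = xs != 31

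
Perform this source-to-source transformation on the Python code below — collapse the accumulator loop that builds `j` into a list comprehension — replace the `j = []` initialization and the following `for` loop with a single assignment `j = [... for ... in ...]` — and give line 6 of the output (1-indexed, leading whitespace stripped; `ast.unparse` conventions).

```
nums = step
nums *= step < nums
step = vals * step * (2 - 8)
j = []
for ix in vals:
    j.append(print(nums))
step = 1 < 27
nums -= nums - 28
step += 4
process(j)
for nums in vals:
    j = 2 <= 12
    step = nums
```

Transformed code:
nums = step
nums *= step < nums
step = vals * step * (2 - 8)
j = [print(nums) for ix in vals]
step = 1 < 27
nums -= nums - 28
step += 4
process(j)
for nums in vals:
    j = 2 <= 12
    step = nums

nums -= nums - 28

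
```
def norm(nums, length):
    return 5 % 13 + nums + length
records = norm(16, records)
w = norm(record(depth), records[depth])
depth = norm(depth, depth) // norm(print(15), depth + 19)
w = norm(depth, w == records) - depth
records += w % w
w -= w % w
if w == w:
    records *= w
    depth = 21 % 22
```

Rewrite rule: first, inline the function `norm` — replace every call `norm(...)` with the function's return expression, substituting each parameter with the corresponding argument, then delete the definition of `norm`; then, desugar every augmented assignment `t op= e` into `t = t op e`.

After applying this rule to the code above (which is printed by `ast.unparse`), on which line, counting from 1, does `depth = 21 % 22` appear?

9

Transformed code:
records = 5 % 13 + 16 + records
w = 5 % 13 + record(depth) + records[depth]
depth = (5 % 13 + depth + depth) // (5 % 13 + print(15) + (depth + 19))
w = 5 % 13 + depth + (w == records) - depth
records = records + w % w
w = w - w % w
if w == w:
    records = records * w
    depth = 21 % 22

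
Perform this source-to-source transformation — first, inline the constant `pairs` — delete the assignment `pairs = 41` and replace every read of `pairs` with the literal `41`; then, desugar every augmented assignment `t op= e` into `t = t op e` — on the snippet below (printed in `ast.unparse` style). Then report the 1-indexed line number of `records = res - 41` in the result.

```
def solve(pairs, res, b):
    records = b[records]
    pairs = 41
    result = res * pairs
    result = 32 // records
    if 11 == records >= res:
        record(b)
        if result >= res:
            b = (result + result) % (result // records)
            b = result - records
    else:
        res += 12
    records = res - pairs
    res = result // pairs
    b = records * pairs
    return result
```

12

Transformed code:
def solve(pairs, res, b):
    records = b[records]
    result = res * 41
    result = 32 // records
    if 11 == records >= res:
        record(b)
        if result >= res:
            b = (result + result) % (result // records)
            b = result - records
    else:
        res = res + 12
    records = res - 41
    res = result // 41
    b = records * 41
    return result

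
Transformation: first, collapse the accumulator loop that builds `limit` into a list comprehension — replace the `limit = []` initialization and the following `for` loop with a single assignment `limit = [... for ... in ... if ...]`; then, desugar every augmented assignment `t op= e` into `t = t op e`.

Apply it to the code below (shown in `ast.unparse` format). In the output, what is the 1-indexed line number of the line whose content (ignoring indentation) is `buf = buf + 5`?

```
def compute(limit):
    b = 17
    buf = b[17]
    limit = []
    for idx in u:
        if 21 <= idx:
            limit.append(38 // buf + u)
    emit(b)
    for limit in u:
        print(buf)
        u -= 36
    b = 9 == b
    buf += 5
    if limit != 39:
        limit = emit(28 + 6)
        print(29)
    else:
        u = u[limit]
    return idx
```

10

Transformed code:
def compute(limit):
    b = 17
    buf = b[17]
    limit = [38 // buf + u for idx in u if 21 <= idx]
    emit(b)
    for limit in u:
        print(buf)
        u = u - 36
    b = 9 == b
    buf = buf + 5
    if limit != 39:
        limit = emit(28 + 6)
        print(29)
    else:
        u = u[limit]
    return idx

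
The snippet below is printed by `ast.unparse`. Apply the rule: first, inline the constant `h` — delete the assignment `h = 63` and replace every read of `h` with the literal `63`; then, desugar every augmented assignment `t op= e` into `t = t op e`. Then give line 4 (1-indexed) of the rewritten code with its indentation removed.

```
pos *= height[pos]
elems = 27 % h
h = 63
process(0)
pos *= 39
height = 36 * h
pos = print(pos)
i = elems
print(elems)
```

Transformed code:
pos = pos * height[pos]
elems = 27 % 63
process(0)
pos = pos * 39
height = 36 * 63
pos = print(pos)
i = elems
print(elems)

pos = pos * 39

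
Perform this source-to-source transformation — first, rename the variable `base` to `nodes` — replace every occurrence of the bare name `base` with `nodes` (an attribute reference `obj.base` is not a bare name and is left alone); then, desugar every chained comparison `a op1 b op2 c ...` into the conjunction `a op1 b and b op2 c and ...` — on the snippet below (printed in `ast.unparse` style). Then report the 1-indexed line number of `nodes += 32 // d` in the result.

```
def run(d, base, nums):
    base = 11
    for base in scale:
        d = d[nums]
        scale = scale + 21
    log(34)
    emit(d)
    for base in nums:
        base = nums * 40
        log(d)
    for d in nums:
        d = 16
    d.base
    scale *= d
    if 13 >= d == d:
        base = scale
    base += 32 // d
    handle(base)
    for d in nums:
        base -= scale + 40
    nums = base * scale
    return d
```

17

Transformed code:
def run(d, nodes, nums):
    nodes = 11
    for nodes in scale:
        d = d[nums]
        scale = scale + 21
    log(34)
    emit(d)
    for nodes in nums:
        nodes = nums * 40
        log(d)
    for d in nums:
        d = 16
    d.base
    scale *= d
    if 13 >= d and d == d:
        nodes = scale
    nodes += 32 // d
    handle(nodes)
    for d in nums:
        nodes -= scale + 40
    nums = nodes * scale
    return d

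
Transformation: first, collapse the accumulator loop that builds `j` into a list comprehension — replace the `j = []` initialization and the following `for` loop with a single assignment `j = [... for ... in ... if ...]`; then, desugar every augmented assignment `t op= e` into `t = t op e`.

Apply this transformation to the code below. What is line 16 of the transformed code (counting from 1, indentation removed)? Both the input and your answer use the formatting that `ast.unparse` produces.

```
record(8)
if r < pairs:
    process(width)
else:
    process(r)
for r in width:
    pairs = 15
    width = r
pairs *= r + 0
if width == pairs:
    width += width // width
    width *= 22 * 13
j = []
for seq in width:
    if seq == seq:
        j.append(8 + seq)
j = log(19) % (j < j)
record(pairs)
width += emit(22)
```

width = width + emit(22)

Transformed code:
record(8)
if r < pairs:
    process(width)
else:
    process(r)
for r in width:
    pairs = 15
    width = r
pairs = pairs * (r + 0)
if width == pairs:
    width = width + width // width
    width = width * (22 * 13)
j = [8 + seq for seq in width if seq == seq]
j = log(19) % (j < j)
record(pairs)
width = width + emit(22)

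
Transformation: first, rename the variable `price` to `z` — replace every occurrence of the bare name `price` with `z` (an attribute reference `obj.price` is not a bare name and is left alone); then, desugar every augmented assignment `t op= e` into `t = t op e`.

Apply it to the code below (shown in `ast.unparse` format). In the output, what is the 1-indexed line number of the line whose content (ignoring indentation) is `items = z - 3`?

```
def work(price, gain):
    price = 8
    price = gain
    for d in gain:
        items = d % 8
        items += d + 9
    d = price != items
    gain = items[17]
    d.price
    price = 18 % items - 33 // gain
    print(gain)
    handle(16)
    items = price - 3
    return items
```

Transformed code:
def work(z, gain):
    z = 8
    z = gain
    for d in gain:
        items = d % 8
        items = items + (d + 9)
    d = z != items
    gain = items[17]
    d.price
    z = 18 % items - 33 // gain
    print(gain)
    handle(16)
    items = z - 3
    return items

13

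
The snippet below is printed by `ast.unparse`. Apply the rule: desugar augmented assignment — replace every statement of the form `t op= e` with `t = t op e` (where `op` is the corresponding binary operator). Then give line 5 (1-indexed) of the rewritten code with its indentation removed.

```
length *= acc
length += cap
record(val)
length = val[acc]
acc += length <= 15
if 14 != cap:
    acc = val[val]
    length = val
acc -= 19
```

acc = acc + (length <= 15)

Transformed code:
length = length * acc
length = length + cap
record(val)
length = val[acc]
acc = acc + (length <= 15)
if 14 != cap:
    acc = val[val]
    length = val
acc = acc - 19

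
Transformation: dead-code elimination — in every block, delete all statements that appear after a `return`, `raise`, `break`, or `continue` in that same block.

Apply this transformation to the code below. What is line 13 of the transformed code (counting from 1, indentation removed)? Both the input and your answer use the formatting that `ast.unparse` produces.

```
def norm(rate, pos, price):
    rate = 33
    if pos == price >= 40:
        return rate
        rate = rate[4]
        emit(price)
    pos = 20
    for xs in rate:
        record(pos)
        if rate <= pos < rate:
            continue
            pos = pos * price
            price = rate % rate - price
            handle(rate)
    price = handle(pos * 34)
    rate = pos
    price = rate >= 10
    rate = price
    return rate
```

rate = price

Transformed code:
def norm(rate, pos, price):
    rate = 33
    if pos == price >= 40:
        return rate
    pos = 20
    for xs in rate:
        record(pos)
        if rate <= pos < rate:
            continue
    price = handle(pos * 34)
    rate = pos
    price = rate >= 10
    rate = price
    return rate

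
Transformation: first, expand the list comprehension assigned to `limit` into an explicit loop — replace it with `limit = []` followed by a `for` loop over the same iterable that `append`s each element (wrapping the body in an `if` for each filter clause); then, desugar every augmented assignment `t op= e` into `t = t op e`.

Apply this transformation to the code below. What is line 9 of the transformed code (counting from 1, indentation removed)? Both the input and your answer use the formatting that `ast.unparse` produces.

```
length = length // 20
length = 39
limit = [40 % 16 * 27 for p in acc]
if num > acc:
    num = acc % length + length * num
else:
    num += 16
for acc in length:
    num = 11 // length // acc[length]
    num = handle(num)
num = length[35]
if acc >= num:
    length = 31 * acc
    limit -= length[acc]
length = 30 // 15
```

Transformed code:
length = length // 20
length = 39
limit = []
for p in acc:
    limit.append(40 % 16 * 27)
if num > acc:
    num = acc % length + length * num
else:
    num = num + 16
for acc in length:
    num = 11 // length // acc[length]
    num = handle(num)
num = length[35]
if acc >= num:
    length = 31 * acc
    limit = limit - length[acc]
length = 30 // 15

num = num + 16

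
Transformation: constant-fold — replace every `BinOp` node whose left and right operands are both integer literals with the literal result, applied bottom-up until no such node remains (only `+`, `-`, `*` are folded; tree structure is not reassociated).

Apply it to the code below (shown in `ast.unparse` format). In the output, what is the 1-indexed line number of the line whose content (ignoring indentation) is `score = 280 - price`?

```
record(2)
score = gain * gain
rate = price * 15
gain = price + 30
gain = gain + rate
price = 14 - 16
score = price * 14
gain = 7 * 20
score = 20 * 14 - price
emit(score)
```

9

Transformed code:
record(2)
score = gain * gain
rate = price * 15
gain = price + 30
gain = gain + rate
price = -2
score = price * 14
gain = 140
score = 280 - price
emit(score)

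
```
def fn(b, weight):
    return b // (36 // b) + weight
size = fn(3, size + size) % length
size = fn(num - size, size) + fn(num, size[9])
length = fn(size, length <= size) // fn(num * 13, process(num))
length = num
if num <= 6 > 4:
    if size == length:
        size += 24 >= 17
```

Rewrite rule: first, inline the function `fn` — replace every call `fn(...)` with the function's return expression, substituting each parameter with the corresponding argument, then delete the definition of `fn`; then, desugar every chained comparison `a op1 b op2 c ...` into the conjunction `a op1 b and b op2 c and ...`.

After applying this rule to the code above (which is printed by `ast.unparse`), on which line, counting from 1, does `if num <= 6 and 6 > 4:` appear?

5

Transformed code:
size = (3 // (36 // 3) + (size + size)) % length
size = (num - size) // (36 // (num - size)) + size + (num // (36 // num) + size[9])
length = (size // (36 // size) + (length <= size)) // (num * 13 // (36 // (num * 13)) + process(num))
length = num
if num <= 6 and 6 > 4:
    if size == length:
        size += 24 >= 17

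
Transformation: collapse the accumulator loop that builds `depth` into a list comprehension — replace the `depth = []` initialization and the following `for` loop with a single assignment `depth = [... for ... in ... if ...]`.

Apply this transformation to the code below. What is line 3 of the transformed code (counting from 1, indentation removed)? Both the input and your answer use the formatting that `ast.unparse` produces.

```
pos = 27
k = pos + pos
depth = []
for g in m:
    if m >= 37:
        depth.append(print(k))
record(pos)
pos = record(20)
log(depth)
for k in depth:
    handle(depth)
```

depth = [print(k) for g in m if m >= 37]

Transformed code:
pos = 27
k = pos + pos
depth = [print(k) for g in m if m >= 37]
record(pos)
pos = record(20)
log(depth)
for k in depth:
    handle(depth)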